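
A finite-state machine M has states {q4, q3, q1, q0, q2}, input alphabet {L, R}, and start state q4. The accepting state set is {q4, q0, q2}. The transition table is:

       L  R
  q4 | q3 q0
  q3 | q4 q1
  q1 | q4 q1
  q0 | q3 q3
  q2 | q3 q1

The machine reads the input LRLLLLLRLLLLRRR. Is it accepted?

No

Trace: q4 -L-> q3 -R-> q1 -L-> q4 -L-> q3 -L-> q4 -L-> q3 -L-> q4 -R-> q0 -L-> q3 -L-> q4 -L-> q3 -L-> q4 -R-> q0 -R-> q3 -R-> q1
End state q1 is not accepting.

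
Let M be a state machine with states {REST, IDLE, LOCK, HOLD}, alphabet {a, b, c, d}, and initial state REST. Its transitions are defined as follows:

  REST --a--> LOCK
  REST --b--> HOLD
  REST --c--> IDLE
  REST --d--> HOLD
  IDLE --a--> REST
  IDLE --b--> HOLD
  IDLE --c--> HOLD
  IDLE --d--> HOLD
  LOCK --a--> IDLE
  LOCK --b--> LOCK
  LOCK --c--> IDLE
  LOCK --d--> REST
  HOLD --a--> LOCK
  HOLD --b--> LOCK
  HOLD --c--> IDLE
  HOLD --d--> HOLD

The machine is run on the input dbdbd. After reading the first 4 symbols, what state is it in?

HOLD

Trace: REST -d-> HOLD -b-> LOCK -d-> REST -b-> HOLD
After 4 symbols: HOLD.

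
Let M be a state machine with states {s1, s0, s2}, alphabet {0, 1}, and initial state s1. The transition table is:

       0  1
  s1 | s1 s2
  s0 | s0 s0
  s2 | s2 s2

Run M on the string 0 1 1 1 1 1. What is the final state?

s2

Trace: s1 -0-> s1 -1-> s2 -1-> s2 -1-> s2 -1-> s2 -1-> s2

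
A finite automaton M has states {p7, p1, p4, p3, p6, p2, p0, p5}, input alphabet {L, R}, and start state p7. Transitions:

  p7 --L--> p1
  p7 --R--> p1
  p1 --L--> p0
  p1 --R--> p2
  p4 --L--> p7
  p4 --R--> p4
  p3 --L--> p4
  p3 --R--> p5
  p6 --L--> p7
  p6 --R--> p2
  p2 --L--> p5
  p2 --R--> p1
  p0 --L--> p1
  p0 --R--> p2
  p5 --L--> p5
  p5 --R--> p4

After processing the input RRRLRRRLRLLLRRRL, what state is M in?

p5

p7 → p1 → p2 → p1 → p0 → p2 → p1 → p2 → p5 → p4 → p7 → p1 → p0 → p2 → p1 → p2 → p5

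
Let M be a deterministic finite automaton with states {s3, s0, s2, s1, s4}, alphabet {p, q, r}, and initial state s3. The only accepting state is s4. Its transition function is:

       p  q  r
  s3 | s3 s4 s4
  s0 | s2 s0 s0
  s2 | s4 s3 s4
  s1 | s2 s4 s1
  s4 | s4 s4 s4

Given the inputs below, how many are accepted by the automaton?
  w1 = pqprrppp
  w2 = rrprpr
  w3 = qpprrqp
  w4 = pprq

w1:
  start at s3
  read 'p': s3 → s3
  read 'q': s3 → s4
  read 'p': s4 → s4
  read 'r': s4 → s4
  read 'r': s4 → s4
  read 'p': s4 → s4
  read 'p': s4 → s4
  read 'p': s4 → s4
  end s4, accepted
w2:
  start at s3
  read 'r': s3 → s4
  read 'r': s4 → s4
  read 'p': s4 → s4
  read 'r': s4 → s4
  read 'p': s4 → s4
  read 'r': s4 → s4
  end s4, accepted
w3:
  start at s3
  read 'q': s3 → s4
  read 'p': s4 → s4
  read 'p': s4 → s4
  read 'r': s4 → s4
  read 'r': s4 → s4
  read 'q': s4 → s4
  read 'p': s4 → s4
  end s4, accepted
w4:
  start at s3
  read 'p': s3 → s3
  read 'p': s3 → s3
  read 'r': s3 → s4
  read 'q': s4 → s4
  end s4, accepted

4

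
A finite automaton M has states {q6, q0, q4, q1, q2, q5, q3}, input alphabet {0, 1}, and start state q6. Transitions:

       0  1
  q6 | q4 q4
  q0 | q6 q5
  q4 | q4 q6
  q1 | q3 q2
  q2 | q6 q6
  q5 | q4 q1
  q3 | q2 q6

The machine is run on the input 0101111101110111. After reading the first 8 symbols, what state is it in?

q6 → q4 → q6 → q4 → q6 → q4 → q6 → q4 → q6
After 8 symbols: q6.

q6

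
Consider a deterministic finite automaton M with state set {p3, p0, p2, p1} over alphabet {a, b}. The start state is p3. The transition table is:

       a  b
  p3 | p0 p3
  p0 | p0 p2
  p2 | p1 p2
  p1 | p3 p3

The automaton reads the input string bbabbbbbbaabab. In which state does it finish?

p2

p3 → p3 → p3 → p0 → p2 → p2 → p2 → p2 → p2 → p2 → p1 → p3 → p3 → p0 → p2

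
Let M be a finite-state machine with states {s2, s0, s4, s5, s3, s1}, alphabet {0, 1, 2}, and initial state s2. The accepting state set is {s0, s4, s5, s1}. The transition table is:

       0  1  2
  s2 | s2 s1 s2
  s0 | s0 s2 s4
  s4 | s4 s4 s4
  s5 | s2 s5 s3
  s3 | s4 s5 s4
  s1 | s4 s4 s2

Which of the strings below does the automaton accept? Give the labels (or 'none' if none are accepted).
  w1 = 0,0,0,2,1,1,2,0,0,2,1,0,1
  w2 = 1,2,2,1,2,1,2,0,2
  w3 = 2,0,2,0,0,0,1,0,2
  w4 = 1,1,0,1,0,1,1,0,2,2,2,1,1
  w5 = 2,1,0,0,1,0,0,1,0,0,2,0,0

w1, w3, w4, w5

w1:
  start at s2
  read '0': s2 → s2
  read '0': s2 → s2
  read '0': s2 → s2
  read '2': s2 → s2
  read '1': s2 → s1
  read '1': s1 → s4
  read '2': s4 → s4
  read '0': s4 → s4
  read '0': s4 → s4
  read '2': s4 → s4
  read '1': s4 → s4
  read '0': s4 → s4
  read '1': s4 → s4
  end s4, accepted
w2:
  start at s2
  read '1': s2 → s1
  read '2': s1 → s2
  read '2': s2 → s2
  read '1': s2 → s1
  read '2': s1 → s2
  read '1': s2 → s1
  read '2': s1 → s2
  read '0': s2 → s2
  read '2': s2 → s2
  end s2, rejected
w3:
  start at s2
  read '2': s2 → s2
  read '0': s2 → s2
  read '2': s2 → s2
  read '0': s2 → s2
  read '0': s2 → s2
  read '0': s2 → s2
  read '1': s2 → s1
  read '0': s1 → s4
  read '2': s4 → s4
  end s4, accepted
w4:
  start at s2
  read '1': s2 → s1
  read '1': s1 → s4
  read '0': s4 → s4
  read '1': s4 → s4
  read '0': s4 → s4
  read '1': s4 → s4
  read '1': s4 → s4
  read '0': s4 → s4
  read '2': s4 → s4
  read '2': s4 → s4
  read '2': s4 → s4
  read '1': s4 → s4
  read '1': s4 → s4
  end s4, accepted
w5:
  start at s2
  read '2': s2 → s2
  read '1': s2 → s1
  read '0': s1 → s4
  read '0': s4 → s4
  read '1': s4 → s4
  read '0': s4 → s4
  read '0': s4 → s4
  read '1': s4 → s4
  read '0': s4 → s4
  read '0': s4 → s4
  read '2': s4 → s4
  read '0': s4 → s4
  read '0': s4 → s4
  end s4, accepted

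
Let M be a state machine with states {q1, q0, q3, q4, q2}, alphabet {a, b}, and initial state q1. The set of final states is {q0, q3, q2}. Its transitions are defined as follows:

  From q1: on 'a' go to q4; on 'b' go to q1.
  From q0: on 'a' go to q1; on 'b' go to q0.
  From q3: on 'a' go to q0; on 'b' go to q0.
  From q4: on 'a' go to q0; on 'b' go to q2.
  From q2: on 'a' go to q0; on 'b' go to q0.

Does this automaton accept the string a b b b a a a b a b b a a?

Trace: q1 -a-> q4 -b-> q2 -b-> q0 -b-> q0 -a-> q1 -a-> q4 -a-> q0 -b-> q0 -a-> q1 -b-> q1 -b-> q1 -a-> q4 -a-> q0
End state q0 is accepting.

Yes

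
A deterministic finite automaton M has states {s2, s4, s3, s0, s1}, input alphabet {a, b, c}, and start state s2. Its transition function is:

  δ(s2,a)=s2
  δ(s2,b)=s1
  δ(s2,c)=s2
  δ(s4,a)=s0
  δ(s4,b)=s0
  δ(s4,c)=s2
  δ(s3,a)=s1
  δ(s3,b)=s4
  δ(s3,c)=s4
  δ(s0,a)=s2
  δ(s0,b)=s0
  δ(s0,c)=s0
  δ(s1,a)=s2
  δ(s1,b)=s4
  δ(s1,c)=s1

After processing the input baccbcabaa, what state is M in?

s2

Trace: s2 -b-> s1 -a-> s2 -c-> s2 -c-> s2 -b-> s1 -c-> s1 -a-> s2 -b-> s1 -a-> s2 -a-> s2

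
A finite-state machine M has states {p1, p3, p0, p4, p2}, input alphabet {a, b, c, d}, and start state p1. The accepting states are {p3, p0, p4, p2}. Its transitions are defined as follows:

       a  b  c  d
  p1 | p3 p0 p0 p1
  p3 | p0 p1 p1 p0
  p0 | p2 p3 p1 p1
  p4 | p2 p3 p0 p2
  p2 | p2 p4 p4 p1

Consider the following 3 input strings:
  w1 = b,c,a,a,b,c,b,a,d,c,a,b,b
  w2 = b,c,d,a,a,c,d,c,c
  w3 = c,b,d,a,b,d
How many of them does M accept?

w1: p1 → p0 → p1 → p3 → p0 → p3 → p1 → p0 → p2 → p1 → p0 → p2 → p4 → p3  → end p3, accepted
w2: p1 → p0 → p1 → p1 → p3 → p0 → p1 → p1 → p0 → p1  → end p1, rejected
w3: p1 → p0 → p3 → p0 → p2 → p4 → p2  → end p2, accepted

2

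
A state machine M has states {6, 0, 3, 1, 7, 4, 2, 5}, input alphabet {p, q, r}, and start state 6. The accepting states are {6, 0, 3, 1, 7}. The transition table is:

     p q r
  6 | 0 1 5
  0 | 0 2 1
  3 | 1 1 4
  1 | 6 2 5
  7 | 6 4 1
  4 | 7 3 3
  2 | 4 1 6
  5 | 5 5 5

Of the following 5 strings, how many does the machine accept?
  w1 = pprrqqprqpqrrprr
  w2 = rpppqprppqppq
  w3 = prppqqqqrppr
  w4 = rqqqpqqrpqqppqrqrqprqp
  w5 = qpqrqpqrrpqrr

w1:
  start at 6
  read 'p': 6 → 0
  read 'p': 0 → 0
  read 'r': 0 → 1
  read 'r': 1 → 5
  read 'q': 5 → 5
  read 'q': 5 → 5
  read 'p': 5 → 5
  read 'r': 5 → 5
  read 'q': 5 → 5
  read 'p': 5 → 5
  read 'q': 5 → 5
  read 'r': 5 → 5
  read 'r': 5 → 5
  read 'p': 5 → 5
  read 'r': 5 → 5
  read 'r': 5 → 5
  end 5, rejected
w2:
  start at 6
  read 'r': 6 → 5
  read 'p': 5 → 5
  read 'p': 5 → 5
  read 'p': 5 → 5
  read 'q': 5 → 5
  read 'p': 5 → 5
  read 'r': 5 → 5
  read 'p': 5 → 5
  read 'p': 5 → 5
  read 'q': 5 → 5
  read 'p': 5 → 5
  read 'p': 5 → 5
  read 'q': 5 → 5
  end 5, rejected
w3:
  start at 6
  read 'p': 6 → 0
  read 'r': 0 → 1
  read 'p': 1 → 6
  read 'p': 6 → 0
  read 'q': 0 → 2
  read 'q': 2 → 1
  read 'q': 1 → 2
  read 'q': 2 → 1
  read 'r': 1 → 5
  read 'p': 5 → 5
  read 'p': 5 → 5
  read 'r': 5 → 5
  end 5, rejected
w4:
  start at 6
  read 'r': 6 → 5
  read 'q': 5 → 5
  read 'q': 5 → 5
  read 'q': 5 → 5
  read 'p': 5 → 5
  read 'q': 5 → 5
  read 'q': 5 → 5
  read 'r': 5 → 5
  read 'p': 5 → 5
  read 'q': 5 → 5
  read 'q': 5 → 5
  read 'p': 5 → 5
  read 'p': 5 → 5
  read 'q': 5 → 5
  read 'r': 5 → 5
  read 'q': 5 → 5
  read 'r': 5 → 5
  read 'q': 5 → 5
  read 'p': 5 → 5
  read 'r': 5 → 5
  read 'q': 5 → 5
  read 'p': 5 → 5
  end 5, rejected
w5:
  start at 6
  read 'q': 6 → 1
  read 'p': 1 → 6
  read 'q': 6 → 1
  read 'r': 1 → 5
  read 'q': 5 → 5
  read 'p': 5 → 5
  read 'q': 5 → 5
  read 'r': 5 → 5
  read 'r': 5 → 5
  read 'p': 5 → 5
  read 'q': 5 → 5
  read 'r': 5 → 5
  read 'r': 5 → 5
  end 5, rejected

0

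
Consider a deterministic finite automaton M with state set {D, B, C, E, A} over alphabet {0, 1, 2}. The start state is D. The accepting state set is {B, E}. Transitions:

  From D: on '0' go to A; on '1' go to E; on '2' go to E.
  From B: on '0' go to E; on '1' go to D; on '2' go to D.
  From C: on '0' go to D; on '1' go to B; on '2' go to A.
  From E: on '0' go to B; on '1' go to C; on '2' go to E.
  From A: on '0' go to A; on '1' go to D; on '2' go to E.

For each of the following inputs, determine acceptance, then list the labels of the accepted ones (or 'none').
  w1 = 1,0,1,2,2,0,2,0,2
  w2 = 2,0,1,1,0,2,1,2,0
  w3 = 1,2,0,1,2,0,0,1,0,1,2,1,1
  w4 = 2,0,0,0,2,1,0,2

w1, w2, w3

w1: D → E → B → D → E → E → B → D → A → E  → end E, accepted
w2: D → E → B → D → E → B → D → E → E → B  → end B, accepted
w3: D → E → E → B → D → E → B → E → C → D → E → E → C → B  → end B, accepted
w4: D → E → B → E → B → D → E → B → D  → end D, rejected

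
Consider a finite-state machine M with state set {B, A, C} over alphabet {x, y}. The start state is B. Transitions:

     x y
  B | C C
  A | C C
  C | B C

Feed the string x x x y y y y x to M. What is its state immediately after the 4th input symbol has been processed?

C

B → C → B → C → C
After 4 symbols: C.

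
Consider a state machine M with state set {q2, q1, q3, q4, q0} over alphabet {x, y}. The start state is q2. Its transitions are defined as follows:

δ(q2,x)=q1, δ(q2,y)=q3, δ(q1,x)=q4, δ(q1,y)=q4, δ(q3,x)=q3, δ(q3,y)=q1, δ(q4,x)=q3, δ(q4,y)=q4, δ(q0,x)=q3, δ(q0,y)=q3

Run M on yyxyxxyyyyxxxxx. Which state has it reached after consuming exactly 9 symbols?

Trace: q2 -y-> q3 -y-> q1 -x-> q4 -y-> q4 -x-> q3 -x-> q3 -y-> q1 -y-> q4 -y-> q4
After 9 symbols: q4.

q4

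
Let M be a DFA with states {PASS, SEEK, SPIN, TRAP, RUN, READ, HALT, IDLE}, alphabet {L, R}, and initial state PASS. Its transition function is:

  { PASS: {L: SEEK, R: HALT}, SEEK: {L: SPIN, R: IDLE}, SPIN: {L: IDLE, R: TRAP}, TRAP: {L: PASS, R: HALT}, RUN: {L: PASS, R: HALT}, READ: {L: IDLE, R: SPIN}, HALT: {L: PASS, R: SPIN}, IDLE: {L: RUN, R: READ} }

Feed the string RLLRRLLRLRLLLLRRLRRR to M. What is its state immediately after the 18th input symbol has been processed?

READ

PASS → HALT → PASS → SEEK → IDLE → READ → IDLE → RUN → HALT → PASS → HALT → PASS → SEEK → SPIN → IDLE → READ → SPIN → IDLE → READ
After 18 symbols: READ.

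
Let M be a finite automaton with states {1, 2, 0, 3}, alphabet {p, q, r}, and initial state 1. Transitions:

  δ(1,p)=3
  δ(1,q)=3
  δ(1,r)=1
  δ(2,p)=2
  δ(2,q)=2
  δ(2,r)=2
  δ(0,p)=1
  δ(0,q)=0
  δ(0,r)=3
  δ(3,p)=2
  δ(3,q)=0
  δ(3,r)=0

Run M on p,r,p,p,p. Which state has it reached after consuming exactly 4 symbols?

1 → 3 → 0 → 1 → 3
After 4 symbols: 3.

3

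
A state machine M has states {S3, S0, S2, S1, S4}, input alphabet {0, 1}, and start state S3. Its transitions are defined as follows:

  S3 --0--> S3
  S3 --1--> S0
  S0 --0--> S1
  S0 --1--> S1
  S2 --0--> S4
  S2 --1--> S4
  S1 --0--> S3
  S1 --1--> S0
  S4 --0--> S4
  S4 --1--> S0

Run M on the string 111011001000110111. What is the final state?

S0

S3 → S0 → S1 → S0 → S1 → S0 → S1 → S3 → S3 → S0 → S1 → S3 → S3 → S0 → S1 → S3 → S0 → S1 → S0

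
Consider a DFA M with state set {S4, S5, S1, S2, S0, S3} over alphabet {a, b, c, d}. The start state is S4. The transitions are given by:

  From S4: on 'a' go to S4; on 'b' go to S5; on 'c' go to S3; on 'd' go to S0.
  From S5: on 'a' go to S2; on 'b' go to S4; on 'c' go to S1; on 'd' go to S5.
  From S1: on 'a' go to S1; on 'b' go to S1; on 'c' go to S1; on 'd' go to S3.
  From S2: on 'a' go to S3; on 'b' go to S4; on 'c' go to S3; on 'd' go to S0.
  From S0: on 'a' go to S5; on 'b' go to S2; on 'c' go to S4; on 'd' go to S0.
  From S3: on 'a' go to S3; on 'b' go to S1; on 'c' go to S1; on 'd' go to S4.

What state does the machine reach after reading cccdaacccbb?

S4 → S3 → S1 → S1 → S3 → S3 → S3 → S1 → S1 → S1 → S1 → S1

S1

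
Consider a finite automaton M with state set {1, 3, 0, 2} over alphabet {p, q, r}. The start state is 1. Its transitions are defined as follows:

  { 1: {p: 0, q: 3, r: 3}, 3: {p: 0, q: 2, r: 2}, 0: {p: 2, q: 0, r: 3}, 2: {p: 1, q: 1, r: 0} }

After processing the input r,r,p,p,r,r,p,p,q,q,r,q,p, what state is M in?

start at 1
read 'r': 1 → 3
read 'r': 3 → 2
read 'p': 2 → 1
read 'p': 1 → 0
read 'r': 0 → 3
read 'r': 3 → 2
read 'p': 2 → 1
read 'p': 1 → 0
read 'q': 0 → 0
read 'q': 0 → 0
read 'r': 0 → 3
read 'q': 3 → 2
read 'p': 2 → 1

1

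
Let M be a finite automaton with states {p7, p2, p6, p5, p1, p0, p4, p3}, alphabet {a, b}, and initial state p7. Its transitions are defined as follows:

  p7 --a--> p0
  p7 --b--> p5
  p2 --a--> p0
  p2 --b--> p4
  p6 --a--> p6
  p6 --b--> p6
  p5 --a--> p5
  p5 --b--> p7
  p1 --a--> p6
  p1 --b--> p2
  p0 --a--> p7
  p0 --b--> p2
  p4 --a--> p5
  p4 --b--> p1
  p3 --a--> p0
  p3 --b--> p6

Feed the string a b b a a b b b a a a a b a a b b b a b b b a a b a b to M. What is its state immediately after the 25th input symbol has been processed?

p6

p7 → p0 → p2 → p4 → p5 → p5 → p7 → p5 → p7 → p0 → p7 → p0 → p7 → p5 → p5 → p5 → p7 → p5 → p7 → p0 → p2 → p4 → p1 → p6 → p6 → p6
After 25 symbols: p6.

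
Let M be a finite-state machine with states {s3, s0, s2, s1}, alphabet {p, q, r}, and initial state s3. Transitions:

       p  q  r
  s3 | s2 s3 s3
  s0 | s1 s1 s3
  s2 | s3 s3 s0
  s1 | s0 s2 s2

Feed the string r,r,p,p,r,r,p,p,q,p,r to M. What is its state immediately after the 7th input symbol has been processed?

start at s3
read 'r': s3 → s3
read 'r': s3 → s3
read 'p': s3 → s2
read 'p': s2 → s3
read 'r': s3 → s3
read 'r': s3 → s3
read 'p': s3 → s2
After 7 symbols: s2.

s2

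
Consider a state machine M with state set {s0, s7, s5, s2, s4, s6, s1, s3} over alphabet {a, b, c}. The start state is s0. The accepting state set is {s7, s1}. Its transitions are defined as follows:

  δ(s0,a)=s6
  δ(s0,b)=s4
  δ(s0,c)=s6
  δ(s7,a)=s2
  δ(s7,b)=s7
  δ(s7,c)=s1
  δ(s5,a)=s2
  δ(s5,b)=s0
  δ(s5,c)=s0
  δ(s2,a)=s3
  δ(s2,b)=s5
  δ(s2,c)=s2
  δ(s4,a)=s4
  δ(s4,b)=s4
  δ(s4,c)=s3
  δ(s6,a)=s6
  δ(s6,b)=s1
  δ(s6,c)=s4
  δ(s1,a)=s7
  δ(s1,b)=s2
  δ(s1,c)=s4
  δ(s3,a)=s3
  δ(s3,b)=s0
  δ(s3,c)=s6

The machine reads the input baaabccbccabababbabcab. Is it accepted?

start at s0
read 'b': s0 → s4
read 'a': s4 → s4
read 'a': s4 → s4
read 'a': s4 → s4
read 'b': s4 → s4
read 'c': s4 → s3
read 'c': s3 → s6
read 'b': s6 → s1
read 'c': s1 → s4
read 'c': s4 → s3
read 'a': s3 → s3
read 'b': s3 → s0
read 'a': s0 → s6
read 'b': s6 → s1
read 'a': s1 → s7
read 'b': s7 → s7
read 'b': s7 → s7
read 'a': s7 → s2
read 'b': s2 → s5
read 'c': s5 → s0
read 'a': s0 → s6
read 'b': s6 → s1
End state s1 is accepting.

Yes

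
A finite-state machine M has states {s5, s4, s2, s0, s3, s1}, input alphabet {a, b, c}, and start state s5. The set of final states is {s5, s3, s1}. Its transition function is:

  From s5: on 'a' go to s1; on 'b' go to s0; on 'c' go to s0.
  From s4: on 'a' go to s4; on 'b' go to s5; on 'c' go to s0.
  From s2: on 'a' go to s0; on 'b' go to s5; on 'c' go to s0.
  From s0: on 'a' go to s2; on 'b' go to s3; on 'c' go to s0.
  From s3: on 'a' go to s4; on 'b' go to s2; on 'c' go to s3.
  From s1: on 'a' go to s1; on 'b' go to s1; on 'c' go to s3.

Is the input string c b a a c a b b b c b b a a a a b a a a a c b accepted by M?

Trace: s5 -c-> s0 -b-> s3 -a-> s4 -a-> s4 -c-> s0 -a-> s2 -b-> s5 -b-> s0 -b-> s3 -c-> s3 -b-> s2 -b-> s5 -a-> s1 -a-> s1 -a-> s1 -a-> s1 -b-> s1 -a-> s1 -a-> s1 -a-> s1 -a-> s1 -c-> s3 -b-> s2
End state s2 is not accepting.

No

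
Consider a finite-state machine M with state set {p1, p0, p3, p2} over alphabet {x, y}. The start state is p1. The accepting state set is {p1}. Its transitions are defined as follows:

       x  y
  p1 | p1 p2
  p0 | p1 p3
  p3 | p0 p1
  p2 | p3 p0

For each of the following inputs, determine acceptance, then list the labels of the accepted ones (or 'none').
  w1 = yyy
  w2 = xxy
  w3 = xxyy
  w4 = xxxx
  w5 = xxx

w4, w5

w1: Trace: p1 -y-> p2 -y-> p0 -y-> p3  → end p3, rejected
w2: Trace: p1 -x-> p1 -x-> p1 -y-> p2  → end p2, rejected
w3: Trace: p1 -x-> p1 -x-> p1 -y-> p2 -y-> p0  → end p0, rejected
w4: Trace: p1 -x-> p1 -x-> p1 -x-> p1 -x-> p1  → end p1, accepted
w5: Trace: p1 -x-> p1 -x-> p1 -x-> p1  → end p1, accepted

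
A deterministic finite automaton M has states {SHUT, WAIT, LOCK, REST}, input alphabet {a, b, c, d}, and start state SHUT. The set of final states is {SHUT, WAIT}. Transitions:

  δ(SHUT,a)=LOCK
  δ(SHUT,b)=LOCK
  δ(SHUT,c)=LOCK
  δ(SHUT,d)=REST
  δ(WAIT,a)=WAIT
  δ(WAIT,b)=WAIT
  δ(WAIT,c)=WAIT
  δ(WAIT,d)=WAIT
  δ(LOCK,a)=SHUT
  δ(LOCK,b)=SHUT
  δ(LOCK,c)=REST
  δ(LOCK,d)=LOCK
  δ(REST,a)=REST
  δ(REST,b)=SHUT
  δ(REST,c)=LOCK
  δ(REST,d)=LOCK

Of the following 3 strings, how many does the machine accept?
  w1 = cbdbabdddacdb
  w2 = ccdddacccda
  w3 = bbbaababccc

2

w1:
  start at SHUT
  read 'c': SHUT → LOCK
  read 'b': LOCK → SHUT
  read 'd': SHUT → REST
  read 'b': REST → SHUT
  read 'a': SHUT → LOCK
  read 'b': LOCK → SHUT
  read 'd': SHUT → REST
  read 'd': REST → LOCK
  read 'd': LOCK → LOCK
  read 'a': LOCK → SHUT
  read 'c': SHUT → LOCK
  read 'd': LOCK → LOCK
  read 'b': LOCK → SHUT
  end SHUT, accepted
w2:
  start at SHUT
  read 'c': SHUT → LOCK
  read 'c': LOCK → REST
  read 'd': REST → LOCK
  read 'd': LOCK → LOCK
  read 'd': LOCK → LOCK
  read 'a': LOCK → SHUT
  read 'c': SHUT → LOCK
  read 'c': LOCK → REST
  read 'c': REST → LOCK
  read 'd': LOCK → LOCK
  read 'a': LOCK → SHUT
  end SHUT, accepted
w3:
  start at SHUT
  read 'b': SHUT → LOCK
  read 'b': LOCK → SHUT
  read 'b': SHUT → LOCK
  read 'a': LOCK → SHUT
  read 'a': SHUT → LOCK
  read 'b': LOCK → SHUT
  read 'a': SHUT → LOCK
  read 'b': LOCK → SHUT
  read 'c': SHUT → LOCK
  read 'c': LOCK → REST
  read 'c': REST → LOCK
  end LOCK, rejected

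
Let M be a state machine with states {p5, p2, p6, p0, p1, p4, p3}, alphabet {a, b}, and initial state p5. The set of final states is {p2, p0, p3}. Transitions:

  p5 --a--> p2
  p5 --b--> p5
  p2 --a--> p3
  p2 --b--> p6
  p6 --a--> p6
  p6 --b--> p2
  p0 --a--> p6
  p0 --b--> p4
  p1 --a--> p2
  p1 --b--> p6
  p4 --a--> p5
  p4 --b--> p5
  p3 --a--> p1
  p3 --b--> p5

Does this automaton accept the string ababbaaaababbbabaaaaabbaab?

Yes

p5 → p2 → p6 → p6 → p2 → p6 → p6 → p6 → p6 → p6 → p2 → p3 → p5 → p5 → p5 → p2 → p6 → p6 → p6 → p6 → p6 → p6 → p2 → p6 → p6 → p6 → p2
End state p2 is accepting.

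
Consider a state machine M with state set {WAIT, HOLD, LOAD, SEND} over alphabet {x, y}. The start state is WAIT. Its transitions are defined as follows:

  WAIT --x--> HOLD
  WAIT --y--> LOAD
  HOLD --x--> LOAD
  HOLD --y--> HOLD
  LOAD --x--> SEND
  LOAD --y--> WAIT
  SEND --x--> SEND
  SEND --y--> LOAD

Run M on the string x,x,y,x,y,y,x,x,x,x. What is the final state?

WAIT → HOLD → LOAD → WAIT → HOLD → HOLD → HOLD → LOAD → SEND → SEND → SEND

SEND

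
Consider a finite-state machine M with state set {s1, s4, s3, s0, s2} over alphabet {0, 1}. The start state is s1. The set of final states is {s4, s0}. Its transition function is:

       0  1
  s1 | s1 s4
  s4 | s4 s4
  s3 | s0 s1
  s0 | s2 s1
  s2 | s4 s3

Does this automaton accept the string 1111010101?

Trace: s1 -1-> s4 -1-> s4 -1-> s4 -1-> s4 -0-> s4 -1-> s4 -0-> s4 -1-> s4 -0-> s4 -1-> s4
End state s4 is accepting.

Yes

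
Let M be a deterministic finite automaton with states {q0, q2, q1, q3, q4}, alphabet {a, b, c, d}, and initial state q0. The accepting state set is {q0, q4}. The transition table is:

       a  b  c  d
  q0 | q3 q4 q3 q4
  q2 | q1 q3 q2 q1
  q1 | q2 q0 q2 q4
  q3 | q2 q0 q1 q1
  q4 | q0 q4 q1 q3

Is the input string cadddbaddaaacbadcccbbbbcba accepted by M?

Trace: q0 -c-> q3 -a-> q2 -d-> q1 -d-> q4 -d-> q3 -b-> q0 -a-> q3 -d-> q1 -d-> q4 -a-> q0 -a-> q3 -a-> q2 -c-> q2 -b-> q3 -a-> q2 -d-> q1 -c-> q2 -c-> q2 -c-> q2 -b-> q3 -b-> q0 -b-> q4 -b-> q4 -c-> q1 -b-> q0 -a-> q3
End state q3 is not accepting.

No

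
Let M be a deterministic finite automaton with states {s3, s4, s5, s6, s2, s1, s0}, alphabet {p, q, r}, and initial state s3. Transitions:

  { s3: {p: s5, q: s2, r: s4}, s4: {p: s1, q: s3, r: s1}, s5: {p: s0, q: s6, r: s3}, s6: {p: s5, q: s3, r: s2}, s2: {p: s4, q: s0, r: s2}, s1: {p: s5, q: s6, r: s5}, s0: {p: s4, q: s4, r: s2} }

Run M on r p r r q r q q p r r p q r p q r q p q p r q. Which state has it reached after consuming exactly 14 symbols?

s2

s3 → s4 → s1 → s5 → s3 → s2 → s2 → s0 → s4 → s1 → s5 → s3 → s5 → s6 → s2
After 14 symbols: s2.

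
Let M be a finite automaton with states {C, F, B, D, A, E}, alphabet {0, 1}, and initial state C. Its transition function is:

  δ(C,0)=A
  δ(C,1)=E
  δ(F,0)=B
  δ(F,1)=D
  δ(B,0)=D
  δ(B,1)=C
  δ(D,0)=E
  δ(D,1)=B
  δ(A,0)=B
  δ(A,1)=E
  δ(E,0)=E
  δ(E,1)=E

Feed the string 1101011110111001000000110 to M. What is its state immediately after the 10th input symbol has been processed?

start at C
read '1': C → E
read '1': E → E
read '0': E → E
read '1': E → E
read '0': E → E
read '1': E → E
read '1': E → E
read '1': E → E
read '1': E → E
read '0': E → E
After 10 symbols: E.

E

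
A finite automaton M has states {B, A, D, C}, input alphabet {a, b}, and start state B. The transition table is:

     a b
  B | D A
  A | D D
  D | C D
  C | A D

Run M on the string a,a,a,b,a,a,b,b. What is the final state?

D

start at B
read 'a': B → D
read 'a': D → C
read 'a': C → A
read 'b': A → D
read 'a': D → C
read 'a': C → A
read 'b': A → D
read 'b': D → D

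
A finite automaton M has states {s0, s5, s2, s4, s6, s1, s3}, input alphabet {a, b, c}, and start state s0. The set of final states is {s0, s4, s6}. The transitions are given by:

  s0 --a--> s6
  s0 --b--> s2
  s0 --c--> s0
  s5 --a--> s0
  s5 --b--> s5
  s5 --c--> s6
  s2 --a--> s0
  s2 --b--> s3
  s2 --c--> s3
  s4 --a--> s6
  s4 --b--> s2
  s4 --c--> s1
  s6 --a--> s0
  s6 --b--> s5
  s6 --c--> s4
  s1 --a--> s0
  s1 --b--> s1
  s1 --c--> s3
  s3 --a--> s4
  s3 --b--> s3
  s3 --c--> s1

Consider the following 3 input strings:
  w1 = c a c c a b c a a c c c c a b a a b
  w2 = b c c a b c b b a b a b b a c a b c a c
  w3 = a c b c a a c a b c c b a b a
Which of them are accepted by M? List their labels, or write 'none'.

w3

w1: Trace: s0 -c-> s0 -a-> s6 -c-> s4 -c-> s1 -a-> s0 -b-> s2 -c-> s3 -a-> s4 -a-> s6 -c-> s4 -c-> s1 -c-> s3 -c-> s1 -a-> s0 -b-> s2 -a-> s0 -a-> s6 -b-> s5  → end s5, rejected
w2: Trace: s0 -b-> s2 -c-> s3 -c-> s1 -a-> s0 -b-> s2 -c-> s3 -b-> s3 -b-> s3 -a-> s4 -b-> s2 -a-> s0 -b-> s2 -b-> s3 -a-> s4 -c-> s1 -a-> s0 -b-> s2 -c-> s3 -a-> s4 -c-> s1  → end s1, rejected
w3: Trace: s0 -a-> s6 -c-> s4 -b-> s2 -c-> s3 -a-> s4 -a-> s6 -c-> s4 -a-> s6 -b-> s5 -c-> s6 -c-> s4 -b-> s2 -a-> s0 -b-> s2 -a-> s0  → end s0, accepted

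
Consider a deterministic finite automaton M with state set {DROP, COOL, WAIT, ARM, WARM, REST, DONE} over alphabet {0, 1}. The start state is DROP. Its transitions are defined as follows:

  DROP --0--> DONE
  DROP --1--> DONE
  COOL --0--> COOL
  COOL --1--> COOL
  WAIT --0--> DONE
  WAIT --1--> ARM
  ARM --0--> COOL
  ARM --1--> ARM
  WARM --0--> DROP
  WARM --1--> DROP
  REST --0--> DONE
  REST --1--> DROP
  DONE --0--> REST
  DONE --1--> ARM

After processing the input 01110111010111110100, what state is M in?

DROP → DONE → ARM → ARM → ARM → COOL → COOL → COOL → COOL → COOL → COOL → COOL → COOL → COOL → COOL → COOL → COOL → COOL → COOL → COOL → COOL

COOL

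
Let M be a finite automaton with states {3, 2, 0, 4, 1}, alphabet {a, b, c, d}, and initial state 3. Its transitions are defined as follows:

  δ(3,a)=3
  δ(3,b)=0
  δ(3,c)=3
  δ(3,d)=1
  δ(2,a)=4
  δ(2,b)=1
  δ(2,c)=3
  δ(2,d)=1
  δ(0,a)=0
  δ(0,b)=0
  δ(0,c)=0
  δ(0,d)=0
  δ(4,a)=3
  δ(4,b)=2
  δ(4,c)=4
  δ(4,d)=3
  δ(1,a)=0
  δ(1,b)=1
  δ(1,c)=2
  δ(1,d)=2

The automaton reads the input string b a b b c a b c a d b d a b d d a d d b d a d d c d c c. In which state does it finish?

0

start at 3
read 'b': 3 → 0
read 'a': 0 → 0
read 'b': 0 → 0
read 'b': 0 → 0
read 'c': 0 → 0
read 'a': 0 → 0
read 'b': 0 → 0
read 'c': 0 → 0
read 'a': 0 → 0
read 'd': 0 → 0
read 'b': 0 → 0
read 'd': 0 → 0
read 'a': 0 → 0
read 'b': 0 → 0
read 'd': 0 → 0
read 'd': 0 → 0
read 'a': 0 → 0
read 'd': 0 → 0
read 'd': 0 → 0
read 'b': 0 → 0
read 'd': 0 → 0
read 'a': 0 → 0
read 'd': 0 → 0
read 'd': 0 → 0
read 'c': 0 → 0
read 'd': 0 → 0
read 'c': 0 → 0
read 'c': 0 → 0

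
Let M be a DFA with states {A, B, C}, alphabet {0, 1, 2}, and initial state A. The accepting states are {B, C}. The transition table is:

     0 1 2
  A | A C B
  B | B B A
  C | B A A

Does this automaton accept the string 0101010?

Yes

Trace: A -0-> A -1-> C -0-> B -1-> B -0-> B -1-> B -0-> B
End state B is accepting.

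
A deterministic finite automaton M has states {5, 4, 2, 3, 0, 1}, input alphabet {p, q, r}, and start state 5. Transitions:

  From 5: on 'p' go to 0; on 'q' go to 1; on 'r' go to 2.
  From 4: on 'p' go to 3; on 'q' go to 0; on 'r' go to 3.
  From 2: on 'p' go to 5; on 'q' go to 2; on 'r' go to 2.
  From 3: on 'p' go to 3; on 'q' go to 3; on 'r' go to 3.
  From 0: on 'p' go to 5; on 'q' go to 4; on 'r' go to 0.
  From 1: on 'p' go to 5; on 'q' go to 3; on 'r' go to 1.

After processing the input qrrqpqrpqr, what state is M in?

5 → 1 → 1 → 1 → 3 → 3 → 3 → 3 → 3 → 3 → 3

3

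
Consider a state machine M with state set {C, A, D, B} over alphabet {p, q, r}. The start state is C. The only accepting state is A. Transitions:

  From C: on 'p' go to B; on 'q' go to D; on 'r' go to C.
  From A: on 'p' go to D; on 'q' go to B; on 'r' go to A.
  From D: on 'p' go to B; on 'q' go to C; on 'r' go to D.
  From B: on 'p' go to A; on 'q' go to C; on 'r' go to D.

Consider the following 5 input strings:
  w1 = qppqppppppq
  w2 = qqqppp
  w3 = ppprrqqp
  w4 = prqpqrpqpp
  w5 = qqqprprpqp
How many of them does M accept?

w1: C → D → B → A → B → A → D → B → A → D → B → C  → end C, rejected
w2: C → D → C → D → B → A → D  → end D, rejected
w3: C → B → A → D → D → D → C → D → B  → end B, rejected
w4: C → B → D → C → B → C → C → B → C → B → A  → end A, accepted
w5: C → D → C → D → B → D → B → D → B → C → B  → end B, rejected

1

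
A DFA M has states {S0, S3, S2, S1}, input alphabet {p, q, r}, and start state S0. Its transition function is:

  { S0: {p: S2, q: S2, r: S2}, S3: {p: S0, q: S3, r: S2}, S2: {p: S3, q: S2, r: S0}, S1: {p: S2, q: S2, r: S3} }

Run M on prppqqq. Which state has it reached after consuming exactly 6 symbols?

S0 → S2 → S0 → S2 → S3 → S3 → S3
After 6 symbols: S3.

S3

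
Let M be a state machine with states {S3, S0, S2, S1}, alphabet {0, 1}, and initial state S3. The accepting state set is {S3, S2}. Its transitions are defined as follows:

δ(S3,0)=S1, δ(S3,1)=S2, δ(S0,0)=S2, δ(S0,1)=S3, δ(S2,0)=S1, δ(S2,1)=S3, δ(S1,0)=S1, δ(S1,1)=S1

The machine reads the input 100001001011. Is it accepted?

No

S3 → S2 → S1 → S1 → S1 → S1 → S1 → S1 → S1 → S1 → S1 → S1 → S1
End state S1 is not accepting.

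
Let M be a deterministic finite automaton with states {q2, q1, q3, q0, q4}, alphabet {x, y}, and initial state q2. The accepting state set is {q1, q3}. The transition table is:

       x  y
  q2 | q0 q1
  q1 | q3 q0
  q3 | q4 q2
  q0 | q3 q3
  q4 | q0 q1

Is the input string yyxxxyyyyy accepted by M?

Yes

q2 → q1 → q0 → q3 → q4 → q0 → q3 → q2 → q1 → q0 → q3
End state q3 is accepting.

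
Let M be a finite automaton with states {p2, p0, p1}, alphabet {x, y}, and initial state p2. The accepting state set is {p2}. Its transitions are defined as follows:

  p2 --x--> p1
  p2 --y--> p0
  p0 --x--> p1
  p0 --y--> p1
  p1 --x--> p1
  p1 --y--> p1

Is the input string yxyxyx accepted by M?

No

start at p2
read 'y': p2 → p0
read 'x': p0 → p1
read 'y': p1 → p1
read 'x': p1 → p1
read 'y': p1 → p1
read 'x': p1 → p1
End state p1 is not accepting.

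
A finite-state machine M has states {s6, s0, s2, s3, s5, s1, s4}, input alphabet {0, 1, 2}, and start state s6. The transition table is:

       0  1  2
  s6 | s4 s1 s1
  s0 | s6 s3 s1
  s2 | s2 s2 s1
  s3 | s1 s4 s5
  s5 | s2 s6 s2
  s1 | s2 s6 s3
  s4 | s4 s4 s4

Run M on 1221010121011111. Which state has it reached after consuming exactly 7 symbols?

start at s6
read '1': s6 → s1
read '2': s1 → s3
read '2': s3 → s5
read '1': s5 → s6
read '0': s6 → s4
read '1': s4 → s4
read '0': s4 → s4
After 7 symbols: s4.

s4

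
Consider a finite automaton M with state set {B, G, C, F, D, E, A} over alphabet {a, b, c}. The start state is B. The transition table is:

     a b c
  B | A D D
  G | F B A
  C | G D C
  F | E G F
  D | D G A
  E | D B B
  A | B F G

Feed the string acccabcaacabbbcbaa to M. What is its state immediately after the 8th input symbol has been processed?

Trace: B -a-> A -c-> G -c-> A -c-> G -a-> F -b-> G -c-> A -a-> B
After 8 symbols: B.

B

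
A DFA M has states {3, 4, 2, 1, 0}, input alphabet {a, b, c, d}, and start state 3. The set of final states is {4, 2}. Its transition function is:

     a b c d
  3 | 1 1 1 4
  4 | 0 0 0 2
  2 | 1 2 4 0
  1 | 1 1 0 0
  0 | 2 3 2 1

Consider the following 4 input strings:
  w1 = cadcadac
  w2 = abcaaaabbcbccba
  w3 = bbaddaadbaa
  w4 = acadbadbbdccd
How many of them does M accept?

2

w1:
  start at 3
  read 'c': 3 → 1
  read 'a': 1 → 1
  read 'd': 1 → 0
  read 'c': 0 → 2
  read 'a': 2 → 1
  read 'd': 1 → 0
  read 'a': 0 → 2
  read 'c': 2 → 4
  end 4, accepted
w2:
  start at 3
  read 'a': 3 → 1
  read 'b': 1 → 1
  read 'c': 1 → 0
  read 'a': 0 → 2
  read 'a': 2 → 1
  read 'a': 1 → 1
  read 'a': 1 → 1
  read 'b': 1 → 1
  read 'b': 1 → 1
  read 'c': 1 → 0
  read 'b': 0 → 3
  read 'c': 3 → 1
  read 'c': 1 → 0
  read 'b': 0 → 3
  read 'a': 3 → 1
  end 1, rejected
w3:
  start at 3
  read 'b': 3 → 1
  read 'b': 1 → 1
  read 'a': 1 → 1
  read 'd': 1 → 0
  read 'd': 0 → 1
  read 'a': 1 → 1
  read 'a': 1 → 1
  read 'd': 1 → 0
  read 'b': 0 → 3
  read 'a': 3 → 1
  read 'a': 1 → 1
  end 1, rejected
w4:
  start at 3
  read 'a': 3 → 1
  read 'c': 1 → 0
  read 'a': 0 → 2
  read 'd': 2 → 0
  read 'b': 0 → 3
  read 'a': 3 → 1
  read 'd': 1 → 0
  read 'b': 0 → 3
  read 'b': 3 → 1
  read 'd': 1 → 0
  read 'c': 0 → 2
  read 'c': 2 → 4
  read 'd': 4 → 2
  end 2, accepted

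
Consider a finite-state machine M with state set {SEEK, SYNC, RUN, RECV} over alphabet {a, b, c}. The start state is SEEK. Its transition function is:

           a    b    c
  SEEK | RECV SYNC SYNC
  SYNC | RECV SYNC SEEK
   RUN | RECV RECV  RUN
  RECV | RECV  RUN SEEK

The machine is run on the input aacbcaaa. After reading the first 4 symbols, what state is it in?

SYNC

Trace: SEEK -a-> RECV -a-> RECV -c-> SEEK -b-> SYNC
After 4 symbols: SYNC.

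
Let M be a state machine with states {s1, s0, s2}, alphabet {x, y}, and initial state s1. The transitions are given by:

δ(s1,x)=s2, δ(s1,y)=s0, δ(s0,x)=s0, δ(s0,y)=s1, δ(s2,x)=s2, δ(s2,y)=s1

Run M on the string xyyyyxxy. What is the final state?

s1

start at s1
read 'x': s1 → s2
read 'y': s2 → s1
read 'y': s1 → s0
read 'y': s0 → s1
read 'y': s1 → s0
read 'x': s0 → s0
read 'x': s0 → s0
read 'y': s0 → s1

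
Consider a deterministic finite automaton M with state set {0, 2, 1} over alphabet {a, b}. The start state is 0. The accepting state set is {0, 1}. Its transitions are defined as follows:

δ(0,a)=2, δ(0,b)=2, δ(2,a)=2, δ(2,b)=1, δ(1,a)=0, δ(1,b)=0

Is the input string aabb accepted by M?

Trace: 0 -a-> 2 -a-> 2 -b-> 1 -b-> 0
End state 0 is accepting.

Yes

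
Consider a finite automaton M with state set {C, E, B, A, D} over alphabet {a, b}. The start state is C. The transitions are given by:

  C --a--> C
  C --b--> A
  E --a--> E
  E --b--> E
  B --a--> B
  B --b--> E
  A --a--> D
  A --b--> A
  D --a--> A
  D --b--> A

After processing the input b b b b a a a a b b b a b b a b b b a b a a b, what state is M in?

A

Trace: C -b-> A -b-> A -b-> A -b-> A -a-> D -a-> A -a-> D -a-> A -b-> A -b-> A -b-> A -a-> D -b-> A -b-> A -a-> D -b-> A -b-> A -b-> A -a-> D -b-> A -a-> D -a-> A -b-> A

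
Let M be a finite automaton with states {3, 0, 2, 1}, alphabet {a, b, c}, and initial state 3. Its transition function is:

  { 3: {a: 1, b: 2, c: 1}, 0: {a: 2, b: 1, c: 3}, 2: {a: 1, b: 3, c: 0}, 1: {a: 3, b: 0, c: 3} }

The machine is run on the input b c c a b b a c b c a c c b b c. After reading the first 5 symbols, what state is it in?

3 → 2 → 0 → 3 → 1 → 0
After 5 symbols: 0.

0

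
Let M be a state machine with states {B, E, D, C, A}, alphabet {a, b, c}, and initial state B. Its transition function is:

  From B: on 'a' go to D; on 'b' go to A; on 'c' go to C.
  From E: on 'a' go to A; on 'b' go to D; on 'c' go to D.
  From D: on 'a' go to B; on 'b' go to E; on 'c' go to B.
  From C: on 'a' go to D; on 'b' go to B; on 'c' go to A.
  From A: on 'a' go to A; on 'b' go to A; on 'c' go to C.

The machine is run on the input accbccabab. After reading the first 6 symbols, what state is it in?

Trace: B -a-> D -c-> B -c-> C -b-> B -c-> C -c-> A
After 6 symbols: A.

A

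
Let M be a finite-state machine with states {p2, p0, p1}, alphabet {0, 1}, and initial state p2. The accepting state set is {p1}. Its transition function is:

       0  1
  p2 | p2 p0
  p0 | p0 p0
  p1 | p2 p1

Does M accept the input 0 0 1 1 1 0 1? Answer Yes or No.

Trace: p2 -0-> p2 -0-> p2 -1-> p0 -1-> p0 -1-> p0 -0-> p0 -1-> p0
End state p0 is not accepting.

No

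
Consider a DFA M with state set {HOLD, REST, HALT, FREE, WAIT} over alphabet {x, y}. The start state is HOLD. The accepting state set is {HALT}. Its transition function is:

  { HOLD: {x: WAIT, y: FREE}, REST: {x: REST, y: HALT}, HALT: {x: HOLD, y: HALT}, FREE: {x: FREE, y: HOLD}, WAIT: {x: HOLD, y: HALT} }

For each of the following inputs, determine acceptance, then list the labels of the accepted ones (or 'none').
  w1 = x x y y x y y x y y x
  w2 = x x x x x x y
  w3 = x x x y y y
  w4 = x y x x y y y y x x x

w1: HOLD → WAIT → HOLD → FREE → HOLD → WAIT → HALT → HALT → HOLD → FREE → HOLD → WAIT  → end WAIT, rejected
w2: HOLD → WAIT → HOLD → WAIT → HOLD → WAIT → HOLD → FREE  → end FREE, rejected
w3: HOLD → WAIT → HOLD → WAIT → HALT → HALT → HALT  → end HALT, accepted
w4: HOLD → WAIT → HALT → HOLD → WAIT → HALT → HALT → HALT → HALT → HOLD → WAIT → HOLD  → end HOLD, rejected

w3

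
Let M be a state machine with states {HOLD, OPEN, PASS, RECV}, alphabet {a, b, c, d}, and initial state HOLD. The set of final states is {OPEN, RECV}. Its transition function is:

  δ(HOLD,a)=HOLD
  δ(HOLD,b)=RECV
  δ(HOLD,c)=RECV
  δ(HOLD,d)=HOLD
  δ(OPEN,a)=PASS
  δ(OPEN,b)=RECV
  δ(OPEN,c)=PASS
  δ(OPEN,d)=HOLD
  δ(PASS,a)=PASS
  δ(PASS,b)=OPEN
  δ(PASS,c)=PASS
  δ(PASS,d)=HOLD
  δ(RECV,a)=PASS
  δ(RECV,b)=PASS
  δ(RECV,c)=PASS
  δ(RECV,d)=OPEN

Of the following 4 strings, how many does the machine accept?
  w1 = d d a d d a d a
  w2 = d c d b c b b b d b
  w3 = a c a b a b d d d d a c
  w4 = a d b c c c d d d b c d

w1: Trace: HOLD -d-> HOLD -d-> HOLD -a-> HOLD -d-> HOLD -d-> HOLD -a-> HOLD -d-> HOLD -a-> HOLD  → end HOLD, rejected
w2: Trace: HOLD -d-> HOLD -c-> RECV -d-> OPEN -b-> RECV -c-> PASS -b-> OPEN -b-> RECV -b-> PASS -d-> HOLD -b-> RECV  → end RECV, accepted
w3: Trace: HOLD -a-> HOLD -c-> RECV -a-> PASS -b-> OPEN -a-> PASS -b-> OPEN -d-> HOLD -d-> HOLD -d-> HOLD -d-> HOLD -a-> HOLD -c-> RECV  → end RECV, accepted
w4: Trace: HOLD -a-> HOLD -d-> HOLD -b-> RECV -c-> PASS -c-> PASS -c-> PASS -d-> HOLD -d-> HOLD -d-> HOLD -b-> RECV -c-> PASS -d-> HOLD  → end HOLD, rejected

2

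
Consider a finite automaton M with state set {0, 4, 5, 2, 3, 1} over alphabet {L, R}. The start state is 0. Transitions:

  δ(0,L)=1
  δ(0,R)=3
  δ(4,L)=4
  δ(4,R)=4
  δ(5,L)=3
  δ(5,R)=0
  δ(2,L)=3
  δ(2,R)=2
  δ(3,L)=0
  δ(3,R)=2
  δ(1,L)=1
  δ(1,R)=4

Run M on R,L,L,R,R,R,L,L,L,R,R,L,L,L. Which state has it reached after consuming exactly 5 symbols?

4

0 → 3 → 0 → 1 → 4 → 4
After 5 symbols: 4.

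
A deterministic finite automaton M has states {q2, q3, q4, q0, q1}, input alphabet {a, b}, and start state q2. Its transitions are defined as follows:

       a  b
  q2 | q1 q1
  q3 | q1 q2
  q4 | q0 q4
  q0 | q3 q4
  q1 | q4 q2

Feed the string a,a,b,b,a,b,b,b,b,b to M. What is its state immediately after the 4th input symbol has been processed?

Trace: q2 -a-> q1 -a-> q4 -b-> q4 -b-> q4
After 4 symbols: q4.

q4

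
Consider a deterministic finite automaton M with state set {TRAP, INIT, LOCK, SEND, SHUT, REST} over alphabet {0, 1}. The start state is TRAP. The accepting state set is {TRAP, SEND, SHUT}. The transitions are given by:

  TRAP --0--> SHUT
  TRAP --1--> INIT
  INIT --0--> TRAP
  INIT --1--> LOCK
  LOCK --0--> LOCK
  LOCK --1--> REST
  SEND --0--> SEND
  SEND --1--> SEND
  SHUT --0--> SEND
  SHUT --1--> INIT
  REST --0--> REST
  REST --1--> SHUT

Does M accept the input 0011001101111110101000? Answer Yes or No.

TRAP → SHUT → SEND → SEND → SEND → SEND → SEND → SEND → SEND → SEND → SEND → SEND → SEND → SEND → SEND → SEND → SEND → SEND → SEND → SEND → SEND → SEND → SEND
End state SEND is accepting.

Yes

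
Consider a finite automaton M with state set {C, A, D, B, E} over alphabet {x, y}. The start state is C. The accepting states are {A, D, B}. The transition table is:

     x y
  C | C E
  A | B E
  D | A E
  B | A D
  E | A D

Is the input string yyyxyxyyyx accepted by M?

Yes

start at C
read 'y': C → E
read 'y': E → D
read 'y': D → E
read 'x': E → A
read 'y': A → E
read 'x': E → A
read 'y': A → E
read 'y': E → D
read 'y': D → E
read 'x': E → A
End state A is accepting.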